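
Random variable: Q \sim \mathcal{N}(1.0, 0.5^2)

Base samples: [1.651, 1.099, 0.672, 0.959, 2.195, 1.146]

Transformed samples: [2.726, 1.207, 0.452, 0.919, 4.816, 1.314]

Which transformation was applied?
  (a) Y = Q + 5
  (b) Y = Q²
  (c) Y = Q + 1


Checking option (b) Y = Q²:
  Q = 1.651 -> Y = 2.726 ✓
  Q = 1.099 -> Y = 1.207 ✓
  Q = 0.672 -> Y = 0.452 ✓
All samples match this transformation.

(b) Q²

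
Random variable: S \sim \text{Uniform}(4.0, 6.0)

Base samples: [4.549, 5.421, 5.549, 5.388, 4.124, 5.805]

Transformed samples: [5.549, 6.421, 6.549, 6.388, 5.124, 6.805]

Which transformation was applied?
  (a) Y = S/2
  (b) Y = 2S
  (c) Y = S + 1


Checking option (c) Y = S + 1:
  S = 4.549 -> Y = 5.549 ✓
  S = 5.421 -> Y = 6.421 ✓
  S = 5.549 -> Y = 6.549 ✓
All samples match this transformation.

(c) S + 1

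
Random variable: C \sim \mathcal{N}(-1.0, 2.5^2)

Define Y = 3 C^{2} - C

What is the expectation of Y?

E[Y] = 3*E[C²] - 1*E[C]
E[C] = -1
E[C²] = Var(C) + (E[C])² = 6.25 + 1 = 7.25
E[Y] = 3*7.25 - 1*(-1) = 22.75

22.75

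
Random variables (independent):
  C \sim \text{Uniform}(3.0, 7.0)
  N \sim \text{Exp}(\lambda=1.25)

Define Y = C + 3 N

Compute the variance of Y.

For independent RVs: Var(aX + bY) = a²Var(X) + b²Var(Y)
Var(C) = 1.3333333
Var(N) = 0.64
Var(Y) = 1²*1.3333333 + 3²*0.64
= 1*1.3333333 + 9*0.64 = 7.0933333

7.0933333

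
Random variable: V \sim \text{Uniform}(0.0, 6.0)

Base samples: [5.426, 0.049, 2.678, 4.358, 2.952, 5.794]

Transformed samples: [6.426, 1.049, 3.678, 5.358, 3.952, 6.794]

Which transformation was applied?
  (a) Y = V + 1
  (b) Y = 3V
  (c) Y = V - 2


Checking option (a) Y = V + 1:
  V = 5.426 -> Y = 6.426 ✓
  V = 0.049 -> Y = 1.049 ✓
  V = 2.678 -> Y = 3.678 ✓
All samples match this transformation.

(a) V + 1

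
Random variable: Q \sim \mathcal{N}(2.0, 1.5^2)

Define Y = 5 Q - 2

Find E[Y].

For Y = 5Q - 2:
E[Y] = 5 * E[Q] - 2
E[Q] = 2.0 = 2
E[Y] = 5 * 2 - 2 = 8

8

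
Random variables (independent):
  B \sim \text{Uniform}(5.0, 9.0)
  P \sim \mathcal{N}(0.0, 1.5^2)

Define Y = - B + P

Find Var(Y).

For independent RVs: Var(aX + bY) = a²Var(X) + b²Var(Y)
Var(B) = 1.3333333
Var(P) = 2.25
Var(Y) = (-1)²*1.3333333 + 1²*2.25
= 1*1.3333333 + 1*2.25 = 3.5833333

3.5833333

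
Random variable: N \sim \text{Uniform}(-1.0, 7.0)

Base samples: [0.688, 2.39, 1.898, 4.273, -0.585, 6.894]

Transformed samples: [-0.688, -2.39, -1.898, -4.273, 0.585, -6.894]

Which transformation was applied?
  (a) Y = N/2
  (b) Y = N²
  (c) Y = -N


Checking option (c) Y = -N:
  N = 0.688 -> Y = -0.688 ✓
  N = 2.39 -> Y = -2.39 ✓
  N = 1.898 -> Y = -1.898 ✓
All samples match this transformation.

(c) -N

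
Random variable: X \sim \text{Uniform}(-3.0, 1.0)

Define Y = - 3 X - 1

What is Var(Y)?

For Y = aX + b: Var(Y) = a² * Var(X)
Var(X) = (1 + 3)^2/12 = 1.3333333
Var(Y) = (-3)² * 1.3333333 = 9 * 1.3333333 = 12

12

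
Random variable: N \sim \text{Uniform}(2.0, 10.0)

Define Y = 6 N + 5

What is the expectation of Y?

For Y = 6N + 5:
E[Y] = 6 * E[N] + 5
E[N] = (2 + 10)/2 = 6
E[Y] = 6 * 6 + 5 = 41

41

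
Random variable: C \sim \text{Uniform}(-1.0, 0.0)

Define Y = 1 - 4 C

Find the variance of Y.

For Y = aC + b: Var(Y) = a² * Var(C)
Var(C) = (0 + 1)^2/12 = 0.083333333
Var(Y) = (-4)² * 0.083333333 = 16 * 0.083333333 = 1.3333333

1.3333333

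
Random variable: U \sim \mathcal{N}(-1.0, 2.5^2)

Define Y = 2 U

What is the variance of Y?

For Y = aU + b: Var(Y) = a² * Var(U)
Var(U) = 2.5^2 = 6.25
Var(Y) = 2² * 6.25 = 4 * 6.25 = 25

25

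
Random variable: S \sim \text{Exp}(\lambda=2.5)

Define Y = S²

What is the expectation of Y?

Using E[X²] = Var(X) + (E[X])²:
E[S] = 0.4
Var(S) = 1/2.5^2 = 0.16
E[S²] = 0.16 + 0.4² = 0.16 + 0.16 = 0.32

0.32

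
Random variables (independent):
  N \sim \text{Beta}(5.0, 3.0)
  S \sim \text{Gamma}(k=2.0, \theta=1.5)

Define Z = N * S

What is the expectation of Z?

For independent RVs: E[XY] = E[X]*E[Y]
E[N] = 0.625
E[S] = 3
E[Z] = 0.625 * 3 = 1.875

1.875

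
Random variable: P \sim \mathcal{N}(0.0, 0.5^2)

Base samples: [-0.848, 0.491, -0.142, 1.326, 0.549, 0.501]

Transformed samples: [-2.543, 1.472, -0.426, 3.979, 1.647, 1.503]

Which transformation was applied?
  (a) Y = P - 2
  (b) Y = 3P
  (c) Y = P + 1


Checking option (b) Y = 3P:
  P = -0.848 -> Y = -2.543 ✓
  P = 0.491 -> Y = 1.472 ✓
  P = -0.142 -> Y = -0.426 ✓
All samples match this transformation.

(b) 3P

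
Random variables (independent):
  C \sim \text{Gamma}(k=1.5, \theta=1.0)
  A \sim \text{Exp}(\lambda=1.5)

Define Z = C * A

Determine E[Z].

For independent RVs: E[XY] = E[X]*E[Y]
E[C] = 1.5
E[A] = 0.66666667
E[Z] = 1.5 * 0.66666667 = 1

1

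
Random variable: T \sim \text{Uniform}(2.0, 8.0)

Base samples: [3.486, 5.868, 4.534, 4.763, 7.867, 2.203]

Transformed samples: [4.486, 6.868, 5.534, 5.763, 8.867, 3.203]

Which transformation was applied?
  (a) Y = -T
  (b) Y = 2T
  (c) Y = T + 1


Checking option (c) Y = T + 1:
  T = 3.486 -> Y = 4.486 ✓
  T = 5.868 -> Y = 6.868 ✓
  T = 4.534 -> Y = 5.534 ✓
All samples match this transformation.

(c) T + 1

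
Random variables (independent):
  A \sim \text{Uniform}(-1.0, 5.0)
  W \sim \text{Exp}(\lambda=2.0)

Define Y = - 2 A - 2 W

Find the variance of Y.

For independent RVs: Var(aX + bY) = a²Var(X) + b²Var(Y)
Var(A) = 3
Var(W) = 0.25
Var(Y) = (-2)²*3 + (-2)²*0.25
= 4*3 + 4*0.25 = 13

13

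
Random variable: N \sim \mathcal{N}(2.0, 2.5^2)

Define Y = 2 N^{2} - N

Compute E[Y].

E[Y] = 2*E[N²] - 1*E[N]
E[N] = 2
E[N²] = Var(N) + (E[N])² = 6.25 + 4 = 10.25
E[Y] = 2*10.25 - 1*2 = 18.5

18.5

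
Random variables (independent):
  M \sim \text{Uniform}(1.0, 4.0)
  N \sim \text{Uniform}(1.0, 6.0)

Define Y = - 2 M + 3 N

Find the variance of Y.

For independent RVs: Var(aX + bY) = a²Var(X) + b²Var(Y)
Var(M) = 0.75
Var(N) = 2.0833333
Var(Y) = (-2)²*0.75 + 3²*2.0833333
= 4*0.75 + 9*2.0833333 = 21.75

21.75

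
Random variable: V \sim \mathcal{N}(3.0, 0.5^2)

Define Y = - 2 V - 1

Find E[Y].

For Y = -2V - 1:
E[Y] = -2 * E[V] - 1
E[V] = 3.0 = 3
E[Y] = -2 * 3 - 1 = -7

-7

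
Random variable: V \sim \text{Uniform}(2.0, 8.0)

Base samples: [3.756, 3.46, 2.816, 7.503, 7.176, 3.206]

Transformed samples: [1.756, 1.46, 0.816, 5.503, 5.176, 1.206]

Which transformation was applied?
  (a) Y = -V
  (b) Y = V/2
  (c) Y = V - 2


Checking option (c) Y = V - 2:
  V = 3.756 -> Y = 1.756 ✓
  V = 3.46 -> Y = 1.46 ✓
  V = 2.816 -> Y = 0.816 ✓
All samples match this transformation.

(c) V - 2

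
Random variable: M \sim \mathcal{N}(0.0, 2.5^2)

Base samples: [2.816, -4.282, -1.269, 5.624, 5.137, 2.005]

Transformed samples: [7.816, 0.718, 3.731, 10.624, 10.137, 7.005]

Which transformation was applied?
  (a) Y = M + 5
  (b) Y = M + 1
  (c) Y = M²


Checking option (a) Y = M + 5:
  M = 2.816 -> Y = 7.816 ✓
  M = -4.282 -> Y = 0.718 ✓
  M = -1.269 -> Y = 3.731 ✓
All samples match this transformation.

(a) M + 5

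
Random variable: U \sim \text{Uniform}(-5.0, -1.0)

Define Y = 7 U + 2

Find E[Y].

For Y = 7U + 2:
E[Y] = 7 * E[U] + 2
E[U] = (-5 - 1)/2 = -3
E[Y] = 7 * (-3) + 2 = -19

-19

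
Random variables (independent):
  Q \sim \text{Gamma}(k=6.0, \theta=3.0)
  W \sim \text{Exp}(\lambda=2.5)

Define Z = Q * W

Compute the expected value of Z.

For independent RVs: E[XY] = E[X]*E[Y]
E[Q] = 18
E[W] = 0.4
E[Z] = 18 * 0.4 = 7.2

7.2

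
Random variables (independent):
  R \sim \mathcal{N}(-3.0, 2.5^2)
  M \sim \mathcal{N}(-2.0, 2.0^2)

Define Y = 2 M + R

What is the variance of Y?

For independent RVs: Var(aX + bY) = a²Var(X) + b²Var(Y)
Var(R) = 6.25
Var(M) = 4
Var(Y) = 1²*6.25 + 2²*4
= 1*6.25 + 4*4 = 22.25

22.25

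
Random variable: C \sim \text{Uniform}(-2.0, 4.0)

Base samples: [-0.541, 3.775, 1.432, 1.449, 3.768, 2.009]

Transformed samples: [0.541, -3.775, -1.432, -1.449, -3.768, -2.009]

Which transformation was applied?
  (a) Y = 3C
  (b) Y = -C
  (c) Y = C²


Checking option (b) Y = -C:
  C = -0.541 -> Y = 0.541 ✓
  C = 3.775 -> Y = -3.775 ✓
  C = 1.432 -> Y = -1.432 ✓
All samples match this transformation.

(b) -C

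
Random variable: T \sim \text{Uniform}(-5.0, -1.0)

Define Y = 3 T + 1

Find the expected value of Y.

For Y = 3T + 1:
E[Y] = 3 * E[T] + 1
E[T] = (-5 - 1)/2 = -3
E[Y] = 3 * (-3) + 1 = -8

-8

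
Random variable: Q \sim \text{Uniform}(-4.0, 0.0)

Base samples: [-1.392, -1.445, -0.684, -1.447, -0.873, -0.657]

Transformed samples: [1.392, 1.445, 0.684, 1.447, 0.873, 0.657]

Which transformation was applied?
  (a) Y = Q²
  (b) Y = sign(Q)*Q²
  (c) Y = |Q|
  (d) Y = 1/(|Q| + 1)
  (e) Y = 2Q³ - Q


Checking option (c) Y = |Q|:
  Q = -1.392 -> Y = 1.392 ✓
  Q = -1.445 -> Y = 1.445 ✓
  Q = -0.684 -> Y = 0.684 ✓
All samples match this transformation.

(c) |Q|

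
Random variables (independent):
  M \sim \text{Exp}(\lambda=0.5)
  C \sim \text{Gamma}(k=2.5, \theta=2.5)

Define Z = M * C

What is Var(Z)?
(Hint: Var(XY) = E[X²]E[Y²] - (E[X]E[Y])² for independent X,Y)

Var(XY) = E[X²]E[Y²] - (E[X]E[Y])²
E[M] = 2, Var(M) = 4
E[C] = 6.25, Var(C) = 15.625
E[M²] = 4 + 2² = 8
E[C²] = 15.625 + 6.25² = 54.6875
Var(Z) = 8*54.6875 - (2*6.25)²
= 437.5 - 156.25 = 281.25

281.25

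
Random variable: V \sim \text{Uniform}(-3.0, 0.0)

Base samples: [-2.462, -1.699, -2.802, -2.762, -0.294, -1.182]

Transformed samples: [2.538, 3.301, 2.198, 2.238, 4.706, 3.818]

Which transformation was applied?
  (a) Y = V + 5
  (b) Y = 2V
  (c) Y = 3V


Checking option (a) Y = V + 5:
  V = -2.462 -> Y = 2.538 ✓
  V = -1.699 -> Y = 3.301 ✓
  V = -2.802 -> Y = 2.198 ✓
All samples match this transformation.

(a) V + 5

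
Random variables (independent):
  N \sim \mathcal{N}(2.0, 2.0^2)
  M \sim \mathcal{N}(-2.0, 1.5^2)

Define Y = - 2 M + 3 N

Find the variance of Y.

For independent RVs: Var(aX + bY) = a²Var(X) + b²Var(Y)
Var(N) = 4
Var(M) = 2.25
Var(Y) = 3²*4 + (-2)²*2.25
= 9*4 + 4*2.25 = 45

45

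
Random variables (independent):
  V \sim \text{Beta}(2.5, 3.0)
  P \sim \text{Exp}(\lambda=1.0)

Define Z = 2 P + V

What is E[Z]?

E[Z] = 1*E[V] + 2*E[P]
E[V] = 0.45454545
E[P] = 1
E[Z] = 1*0.45454545 + 2*1 = 2.4545455

2.4545455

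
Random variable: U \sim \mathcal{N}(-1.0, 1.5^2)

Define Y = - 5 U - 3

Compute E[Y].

For Y = -5U - 3:
E[Y] = -5 * E[U] - 3
E[U] = -1.0 = -1
E[Y] = -5 * (-1) - 3 = 2

2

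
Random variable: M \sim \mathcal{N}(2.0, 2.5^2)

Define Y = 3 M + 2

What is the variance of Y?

For Y = aM + b: Var(Y) = a² * Var(M)
Var(M) = 2.5^2 = 6.25
Var(Y) = 3² * 6.25 = 9 * 6.25 = 56.25

56.25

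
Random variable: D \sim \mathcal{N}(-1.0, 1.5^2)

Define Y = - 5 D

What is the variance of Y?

For Y = aD + b: Var(Y) = a² * Var(D)
Var(D) = 1.5^2 = 2.25
Var(Y) = (-5)² * 2.25 = 25 * 2.25 = 56.25

56.25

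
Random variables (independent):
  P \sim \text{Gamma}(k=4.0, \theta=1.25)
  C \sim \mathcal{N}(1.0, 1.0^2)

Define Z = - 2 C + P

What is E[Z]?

E[Z] = 1*E[P] - 2*E[C]
E[P] = 5
E[C] = 1
E[Z] = 1*5 - 2*1 = 3

3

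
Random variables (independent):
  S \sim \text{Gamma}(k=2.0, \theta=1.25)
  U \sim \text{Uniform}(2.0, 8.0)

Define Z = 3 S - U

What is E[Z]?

E[Z] = 3*E[S] - 1*E[U]
E[S] = 2.5
E[U] = 5
E[Z] = 3*2.5 - 1*5 = 2.5

2.5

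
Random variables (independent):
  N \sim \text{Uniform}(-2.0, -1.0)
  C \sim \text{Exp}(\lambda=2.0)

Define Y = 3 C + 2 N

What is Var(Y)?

For independent RVs: Var(aX + bY) = a²Var(X) + b²Var(Y)
Var(N) = 0.083333333
Var(C) = 0.25
Var(Y) = 2²*0.083333333 + 3²*0.25
= 4*0.083333333 + 9*0.25 = 2.5833333

2.5833333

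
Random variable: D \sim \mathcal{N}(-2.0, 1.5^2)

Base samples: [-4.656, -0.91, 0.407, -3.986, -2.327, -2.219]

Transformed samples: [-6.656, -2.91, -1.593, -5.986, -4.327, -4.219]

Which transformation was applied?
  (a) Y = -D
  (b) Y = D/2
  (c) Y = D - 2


Checking option (c) Y = D - 2:
  D = -4.656 -> Y = -6.656 ✓
  D = -0.91 -> Y = -2.91 ✓
  D = 0.407 -> Y = -1.593 ✓
All samples match this transformation.

(c) D - 2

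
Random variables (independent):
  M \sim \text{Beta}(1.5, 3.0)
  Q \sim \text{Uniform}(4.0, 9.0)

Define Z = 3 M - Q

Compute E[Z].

E[Z] = 3*E[M] - 1*E[Q]
E[M] = 0.33333333
E[Q] = 6.5
E[Z] = 3*0.33333333 - 1*6.5 = -5.5

-5.5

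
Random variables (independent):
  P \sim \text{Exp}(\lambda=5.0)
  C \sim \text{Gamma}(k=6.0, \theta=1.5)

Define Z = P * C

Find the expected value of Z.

For independent RVs: E[XY] = E[X]*E[Y]
E[P] = 0.2
E[C] = 9
E[Z] = 0.2 * 9 = 1.8

1.8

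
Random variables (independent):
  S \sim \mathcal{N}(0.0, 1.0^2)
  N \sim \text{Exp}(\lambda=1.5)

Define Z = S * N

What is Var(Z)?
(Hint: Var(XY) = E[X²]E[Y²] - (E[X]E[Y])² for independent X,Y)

Var(XY) = E[X²]E[Y²] - (E[X]E[Y])²
E[S] = 0, Var(S) = 1
E[N] = 0.66666667, Var(N) = 0.44444444
E[S²] = 1 + 0² = 1
E[N²] = 0.44444444 + 0.66666667² = 0.88888889
Var(Z) = 1*0.88888889 - (0*0.66666667)²
= 0.88888889 - 0 = 0.88888889

0.88888889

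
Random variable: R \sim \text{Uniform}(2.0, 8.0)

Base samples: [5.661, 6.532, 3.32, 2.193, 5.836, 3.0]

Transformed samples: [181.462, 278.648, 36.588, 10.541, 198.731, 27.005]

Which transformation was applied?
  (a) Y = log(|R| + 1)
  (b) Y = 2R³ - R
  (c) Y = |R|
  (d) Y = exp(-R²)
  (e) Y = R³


Checking option (e) Y = R³:
  R = 5.661 -> Y = 181.462 ✓
  R = 6.532 -> Y = 278.648 ✓
  R = 3.32 -> Y = 36.588 ✓
All samples match this transformation.

(e) R³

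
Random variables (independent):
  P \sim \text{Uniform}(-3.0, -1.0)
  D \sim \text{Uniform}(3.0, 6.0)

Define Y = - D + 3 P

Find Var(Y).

For independent RVs: Var(aX + bY) = a²Var(X) + b²Var(Y)
Var(P) = 0.33333333
Var(D) = 0.75
Var(Y) = 3²*0.33333333 + (-1)²*0.75
= 9*0.33333333 + 1*0.75 = 3.75

3.75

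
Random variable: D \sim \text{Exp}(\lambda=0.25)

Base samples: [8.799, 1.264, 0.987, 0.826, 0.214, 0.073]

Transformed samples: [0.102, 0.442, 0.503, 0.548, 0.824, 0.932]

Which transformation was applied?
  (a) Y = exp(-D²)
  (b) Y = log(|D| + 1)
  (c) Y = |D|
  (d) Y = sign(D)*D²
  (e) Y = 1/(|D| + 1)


Checking option (e) Y = 1/(|D| + 1):
  D = 8.799 -> Y = 0.102 ✓
  D = 1.264 -> Y = 0.442 ✓
  D = 0.987 -> Y = 0.503 ✓
All samples match this transformation.

(e) 1/(|D| + 1)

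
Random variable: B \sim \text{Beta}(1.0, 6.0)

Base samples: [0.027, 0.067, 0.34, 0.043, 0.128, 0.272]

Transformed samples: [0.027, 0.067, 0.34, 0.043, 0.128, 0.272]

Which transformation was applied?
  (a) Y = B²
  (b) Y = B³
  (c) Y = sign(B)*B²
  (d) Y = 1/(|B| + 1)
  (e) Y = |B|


Checking option (e) Y = |B|:
  B = 0.027 -> Y = 0.027 ✓
  B = 0.067 -> Y = 0.067 ✓
  B = 0.34 -> Y = 0.34 ✓
All samples match this transformation.

(e) |B|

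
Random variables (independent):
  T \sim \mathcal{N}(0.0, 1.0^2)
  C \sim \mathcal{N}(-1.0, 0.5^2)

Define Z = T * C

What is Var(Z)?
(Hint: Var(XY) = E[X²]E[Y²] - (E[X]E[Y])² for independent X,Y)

Var(XY) = E[X²]E[Y²] - (E[X]E[Y])²
E[T] = 0, Var(T) = 1
E[C] = -1, Var(C) = 0.25
E[T²] = 1 + 0² = 1
E[C²] = 0.25 + (-1)² = 1.25
Var(Z) = 1*1.25 - (0*(-1))²
= 1.25 - 0 = 1.25

1.25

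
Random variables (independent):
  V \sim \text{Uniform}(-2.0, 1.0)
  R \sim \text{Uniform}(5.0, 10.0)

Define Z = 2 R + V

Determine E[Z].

E[Z] = 1*E[V] + 2*E[R]
E[V] = -0.5
E[R] = 7.5
E[Z] = 1*(-0.5) + 2*7.5 = 14.5

14.5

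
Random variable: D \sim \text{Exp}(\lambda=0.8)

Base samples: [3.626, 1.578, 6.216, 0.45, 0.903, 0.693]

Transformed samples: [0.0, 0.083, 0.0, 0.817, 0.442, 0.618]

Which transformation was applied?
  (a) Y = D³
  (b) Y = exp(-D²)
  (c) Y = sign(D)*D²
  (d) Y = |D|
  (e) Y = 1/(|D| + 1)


Checking option (b) Y = exp(-D²):
  D = 3.626 -> Y = 0.0 ✓
  D = 1.578 -> Y = 0.083 ✓
  D = 6.216 -> Y = 0.0 ✓
All samples match this transformation.

(b) exp(-D²)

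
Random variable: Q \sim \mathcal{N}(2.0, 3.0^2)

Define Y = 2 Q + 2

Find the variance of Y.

For Y = aQ + b: Var(Y) = a² * Var(Q)
Var(Q) = 3.0^2 = 9
Var(Y) = 2² * 9 = 4 * 9 = 36

36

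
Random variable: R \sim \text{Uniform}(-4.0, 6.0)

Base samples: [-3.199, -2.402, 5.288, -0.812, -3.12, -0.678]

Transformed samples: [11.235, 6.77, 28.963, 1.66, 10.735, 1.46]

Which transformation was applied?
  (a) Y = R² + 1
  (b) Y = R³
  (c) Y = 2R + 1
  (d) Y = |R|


Checking option (a) Y = R² + 1:
  R = -3.199 -> Y = 11.235 ✓
  R = -2.402 -> Y = 6.77 ✓
  R = 5.288 -> Y = 28.963 ✓
All samples match this transformation.

(a) R² + 1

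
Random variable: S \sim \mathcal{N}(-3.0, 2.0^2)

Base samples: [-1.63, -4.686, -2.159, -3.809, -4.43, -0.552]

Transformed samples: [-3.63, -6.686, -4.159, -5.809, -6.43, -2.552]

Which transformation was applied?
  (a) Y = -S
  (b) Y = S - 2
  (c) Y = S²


Checking option (b) Y = S - 2:
  S = -1.63 -> Y = -3.63 ✓
  S = -4.686 -> Y = -6.686 ✓
  S = -2.159 -> Y = -4.159 ✓
All samples match this transformation.

(b) S - 2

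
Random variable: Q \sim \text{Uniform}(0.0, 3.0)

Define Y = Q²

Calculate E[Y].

E[Q²] = Var(Q) + (E[Q])² = 0.75 + 2.25 = 3

3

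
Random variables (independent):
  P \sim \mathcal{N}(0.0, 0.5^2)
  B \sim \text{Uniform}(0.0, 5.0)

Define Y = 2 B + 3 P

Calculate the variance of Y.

For independent RVs: Var(aX + bY) = a²Var(X) + b²Var(Y)
Var(P) = 0.25
Var(B) = 2.0833333
Var(Y) = 3²*0.25 + 2²*2.0833333
= 9*0.25 + 4*2.0833333 = 10.583333

10.583333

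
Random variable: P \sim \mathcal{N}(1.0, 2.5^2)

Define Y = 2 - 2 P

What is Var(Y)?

For Y = aP + b: Var(Y) = a² * Var(P)
Var(P) = 2.5^2 = 6.25
Var(Y) = (-2)² * 6.25 = 4 * 6.25 = 25

25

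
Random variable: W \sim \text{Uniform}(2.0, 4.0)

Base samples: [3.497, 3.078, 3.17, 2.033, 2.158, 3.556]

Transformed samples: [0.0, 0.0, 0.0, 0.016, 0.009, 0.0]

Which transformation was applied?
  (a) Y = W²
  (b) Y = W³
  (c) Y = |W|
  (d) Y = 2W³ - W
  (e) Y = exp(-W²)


Checking option (e) Y = exp(-W²):
  W = 3.497 -> Y = 0.0 ✓
  W = 3.078 -> Y = 0.0 ✓
  W = 3.17 -> Y = 0.0 ✓
All samples match this transformation.

(e) exp(-W²)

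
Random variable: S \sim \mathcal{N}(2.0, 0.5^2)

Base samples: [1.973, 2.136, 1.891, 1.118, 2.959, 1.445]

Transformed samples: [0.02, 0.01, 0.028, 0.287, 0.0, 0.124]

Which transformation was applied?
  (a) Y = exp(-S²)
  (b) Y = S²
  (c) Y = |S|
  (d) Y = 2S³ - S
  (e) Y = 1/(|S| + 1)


Checking option (a) Y = exp(-S²):
  S = 1.973 -> Y = 0.02 ✓
  S = 2.136 -> Y = 0.01 ✓
  S = 1.891 -> Y = 0.028 ✓
All samples match this transformation.

(a) exp(-S²)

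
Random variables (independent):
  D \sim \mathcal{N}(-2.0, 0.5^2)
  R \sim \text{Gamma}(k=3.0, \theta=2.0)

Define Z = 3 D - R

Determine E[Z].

E[Z] = 3*E[D] - 1*E[R]
E[D] = -2
E[R] = 6
E[Z] = 3*(-2) - 1*6 = -12

-12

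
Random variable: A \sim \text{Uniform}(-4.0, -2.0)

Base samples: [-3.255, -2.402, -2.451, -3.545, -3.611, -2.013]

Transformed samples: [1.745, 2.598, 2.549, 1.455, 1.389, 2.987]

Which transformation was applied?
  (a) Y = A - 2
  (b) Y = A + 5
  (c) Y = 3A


Checking option (b) Y = A + 5:
  A = -3.255 -> Y = 1.745 ✓
  A = -2.402 -> Y = 2.598 ✓
  A = -2.451 -> Y = 2.549 ✓
All samples match this transformation.

(b) A + 5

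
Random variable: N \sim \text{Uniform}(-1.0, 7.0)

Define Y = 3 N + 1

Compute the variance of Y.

For Y = aN + b: Var(Y) = a² * Var(N)
Var(N) = (7 + 1)^2/12 = 5.3333333
Var(Y) = 3² * 5.3333333 = 9 * 5.3333333 = 48

48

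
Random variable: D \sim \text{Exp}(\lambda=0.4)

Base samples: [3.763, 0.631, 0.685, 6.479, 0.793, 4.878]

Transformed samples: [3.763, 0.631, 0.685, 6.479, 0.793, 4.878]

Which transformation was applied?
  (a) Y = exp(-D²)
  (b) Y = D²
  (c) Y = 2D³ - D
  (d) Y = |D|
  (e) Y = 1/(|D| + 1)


Checking option (d) Y = |D|:
  D = 3.763 -> Y = 3.763 ✓
  D = 0.631 -> Y = 0.631 ✓
  D = 0.685 -> Y = 0.685 ✓
All samples match this transformation.

(d) |D|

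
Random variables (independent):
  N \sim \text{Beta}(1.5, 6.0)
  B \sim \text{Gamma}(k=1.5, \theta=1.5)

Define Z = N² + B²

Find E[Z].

E[Z] = E[N²] + E[B²]
E[N²] = Var(N) + E[N]² = 0.018823529 + 0.04 = 0.058823529
E[B²] = Var(B) + E[B]² = 3.375 + 5.0625 = 8.4375
E[Z] = 0.058823529 + 8.4375 = 8.4963235

8.4963235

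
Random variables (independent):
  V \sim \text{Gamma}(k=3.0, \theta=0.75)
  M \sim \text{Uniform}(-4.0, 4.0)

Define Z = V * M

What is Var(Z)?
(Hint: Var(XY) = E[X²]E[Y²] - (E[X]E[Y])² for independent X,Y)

Var(XY) = E[X²]E[Y²] - (E[X]E[Y])²
E[V] = 2.25, Var(V) = 1.6875
E[M] = 0, Var(M) = 5.3333333
E[V²] = 1.6875 + 2.25² = 6.75
E[M²] = 5.3333333 + 0² = 5.3333333
Var(Z) = 6.75*5.3333333 - (2.25*0)²
= 36 - 0 = 36

36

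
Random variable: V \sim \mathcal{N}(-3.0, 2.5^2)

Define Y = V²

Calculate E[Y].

E[V²] = Var(V) + (E[V])² = 6.25 + 9 = 15.25

15.25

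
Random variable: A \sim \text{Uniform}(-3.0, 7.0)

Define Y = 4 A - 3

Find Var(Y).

For Y = aA + b: Var(Y) = a² * Var(A)
Var(A) = (7 + 3)^2/12 = 8.3333333
Var(Y) = 4² * 8.3333333 = 16 * 8.3333333 = 133.33333

133.33333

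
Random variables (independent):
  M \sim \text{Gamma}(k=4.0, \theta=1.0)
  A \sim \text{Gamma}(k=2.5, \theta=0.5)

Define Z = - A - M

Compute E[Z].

E[Z] = -1*E[M] - 1*E[A]
E[M] = 4
E[A] = 1.25
E[Z] = -1*4 - 1*1.25 = -5.25

-5.25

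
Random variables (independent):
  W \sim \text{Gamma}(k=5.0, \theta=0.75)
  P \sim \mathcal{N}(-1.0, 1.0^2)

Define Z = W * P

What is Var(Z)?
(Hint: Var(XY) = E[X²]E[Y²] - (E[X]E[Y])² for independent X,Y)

Var(XY) = E[X²]E[Y²] - (E[X]E[Y])²
E[W] = 3.75, Var(W) = 2.8125
E[P] = -1, Var(P) = 1
E[W²] = 2.8125 + 3.75² = 16.875
E[P²] = 1 + (-1)² = 2
Var(Z) = 16.875*2 - (3.75*(-1))²
= 33.75 - 14.0625 = 19.6875

19.6875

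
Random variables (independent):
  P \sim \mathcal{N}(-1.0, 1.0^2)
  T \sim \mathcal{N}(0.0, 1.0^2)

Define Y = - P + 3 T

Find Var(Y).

For independent RVs: Var(aX + bY) = a²Var(X) + b²Var(Y)
Var(P) = 1
Var(T) = 1
Var(Y) = (-1)²*1 + 3²*1
= 1*1 + 9*1 = 10

10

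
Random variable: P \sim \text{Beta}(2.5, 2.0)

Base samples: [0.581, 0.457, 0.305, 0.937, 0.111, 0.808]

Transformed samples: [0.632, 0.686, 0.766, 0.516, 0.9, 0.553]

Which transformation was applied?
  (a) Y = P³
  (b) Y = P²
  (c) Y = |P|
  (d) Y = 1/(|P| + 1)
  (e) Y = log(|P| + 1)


Checking option (d) Y = 1/(|P| + 1):
  P = 0.581 -> Y = 0.632 ✓
  P = 0.457 -> Y = 0.686 ✓
  P = 0.305 -> Y = 0.766 ✓
All samples match this transformation.

(d) 1/(|P| + 1)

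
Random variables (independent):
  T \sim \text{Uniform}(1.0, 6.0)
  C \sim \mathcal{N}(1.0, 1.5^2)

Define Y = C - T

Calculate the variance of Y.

For independent RVs: Var(aX + bY) = a²Var(X) + b²Var(Y)
Var(T) = 2.0833333
Var(C) = 2.25
Var(Y) = (-1)²*2.0833333 + 1²*2.25
= 1*2.0833333 + 1*2.25 = 4.3333333

4.3333333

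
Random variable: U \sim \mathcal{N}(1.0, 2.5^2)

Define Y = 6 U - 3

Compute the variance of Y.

For Y = aU + b: Var(Y) = a² * Var(U)
Var(U) = 2.5^2 = 6.25
Var(Y) = 6² * 6.25 = 36 * 6.25 = 225

225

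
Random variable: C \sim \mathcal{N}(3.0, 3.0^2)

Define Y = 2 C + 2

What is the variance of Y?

For Y = aC + b: Var(Y) = a² * Var(C)
Var(C) = 3.0^2 = 9
Var(Y) = 2² * 9 = 4 * 9 = 36

36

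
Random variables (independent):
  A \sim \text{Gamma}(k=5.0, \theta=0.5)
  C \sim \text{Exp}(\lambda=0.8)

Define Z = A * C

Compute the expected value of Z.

For independent RVs: E[XY] = E[X]*E[Y]
E[A] = 2.5
E[C] = 1.25
E[Z] = 2.5 * 1.25 = 3.125

3.125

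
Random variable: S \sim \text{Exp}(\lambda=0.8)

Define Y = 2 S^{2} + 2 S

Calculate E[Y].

E[Y] = 2*E[S²] + 2*E[S]
E[S] = 1.25
E[S²] = Var(S) + (E[S])² = 1.5625 + 1.5625 = 3.125
E[Y] = 2*3.125 + 2*1.25 = 8.75

8.75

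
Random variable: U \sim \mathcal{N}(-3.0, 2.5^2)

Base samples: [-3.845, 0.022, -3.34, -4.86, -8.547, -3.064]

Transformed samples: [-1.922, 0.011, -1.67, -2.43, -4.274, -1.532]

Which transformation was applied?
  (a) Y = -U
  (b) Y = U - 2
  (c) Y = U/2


Checking option (c) Y = U/2:
  U = -3.845 -> Y = -1.922 ✓
  U = 0.022 -> Y = 0.011 ✓
  U = -3.34 -> Y = -1.67 ✓
All samples match this transformation.

(c) U/2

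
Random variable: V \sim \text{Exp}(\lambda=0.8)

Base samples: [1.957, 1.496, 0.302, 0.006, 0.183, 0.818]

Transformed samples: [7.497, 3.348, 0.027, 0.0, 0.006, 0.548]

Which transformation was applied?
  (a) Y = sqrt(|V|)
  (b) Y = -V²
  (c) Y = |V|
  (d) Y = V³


Checking option (d) Y = V³:
  V = 1.957 -> Y = 7.497 ✓
  V = 1.496 -> Y = 3.348 ✓
  V = 0.302 -> Y = 0.027 ✓
All samples match this transformation.

(d) V³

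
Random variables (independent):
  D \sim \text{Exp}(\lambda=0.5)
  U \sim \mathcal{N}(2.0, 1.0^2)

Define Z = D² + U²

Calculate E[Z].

E[Z] = E[D²] + E[U²]
E[D²] = Var(D) + E[D]² = 4 + 4 = 8
E[U²] = Var(U) + E[U]² = 1 + 4 = 5
E[Z] = 8 + 5 = 13

13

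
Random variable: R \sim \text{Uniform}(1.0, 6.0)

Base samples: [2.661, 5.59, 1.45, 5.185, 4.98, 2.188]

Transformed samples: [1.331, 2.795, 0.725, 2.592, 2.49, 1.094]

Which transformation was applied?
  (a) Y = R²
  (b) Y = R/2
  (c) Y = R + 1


Checking option (b) Y = R/2:
  R = 2.661 -> Y = 1.331 ✓
  R = 5.59 -> Y = 2.795 ✓
  R = 1.45 -> Y = 0.725 ✓
All samples match this transformation.

(b) R/2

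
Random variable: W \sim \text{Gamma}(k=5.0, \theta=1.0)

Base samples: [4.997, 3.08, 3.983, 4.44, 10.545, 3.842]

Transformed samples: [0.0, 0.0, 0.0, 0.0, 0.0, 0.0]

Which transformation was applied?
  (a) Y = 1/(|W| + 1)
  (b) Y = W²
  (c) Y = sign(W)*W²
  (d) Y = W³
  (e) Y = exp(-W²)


Checking option (e) Y = exp(-W²):
  W = 4.997 -> Y = 0.0 ✓
  W = 3.08 -> Y = 0.0 ✓
  W = 3.983 -> Y = 0.0 ✓
All samples match this transformation.

(e) exp(-W²)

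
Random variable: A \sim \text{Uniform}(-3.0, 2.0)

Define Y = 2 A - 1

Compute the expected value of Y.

For Y = 2A - 1:
E[Y] = 2 * E[A] - 1
E[A] = (-3 + 2)/2 = -0.5
E[Y] = 2 * (-0.5) - 1 = -2

-2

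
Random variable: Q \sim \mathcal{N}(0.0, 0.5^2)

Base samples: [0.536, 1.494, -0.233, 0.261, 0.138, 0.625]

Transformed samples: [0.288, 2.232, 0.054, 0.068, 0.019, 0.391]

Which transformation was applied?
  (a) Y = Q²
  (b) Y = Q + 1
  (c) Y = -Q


Checking option (a) Y = Q²:
  Q = 0.536 -> Y = 0.288 ✓
  Q = 1.494 -> Y = 2.232 ✓
  Q = -0.233 -> Y = 0.054 ✓
All samples match this transformation.

(a) Q²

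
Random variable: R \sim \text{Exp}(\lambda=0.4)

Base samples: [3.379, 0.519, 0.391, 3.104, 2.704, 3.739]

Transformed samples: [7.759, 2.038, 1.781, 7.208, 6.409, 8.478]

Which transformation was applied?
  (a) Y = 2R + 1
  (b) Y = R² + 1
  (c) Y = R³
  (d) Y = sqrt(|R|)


Checking option (a) Y = 2R + 1:
  R = 3.379 -> Y = 7.759 ✓
  R = 0.519 -> Y = 2.038 ✓
  R = 0.391 -> Y = 1.781 ✓
All samples match this transformation.

(a) 2R + 1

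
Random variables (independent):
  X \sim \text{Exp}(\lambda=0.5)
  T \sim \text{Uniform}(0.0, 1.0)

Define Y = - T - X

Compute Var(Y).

For independent RVs: Var(aX + bY) = a²Var(X) + b²Var(Y)
Var(X) = 4
Var(T) = 0.083333333
Var(Y) = (-1)²*4 + (-1)²*0.083333333
= 1*4 + 1*0.083333333 = 4.0833333

4.0833333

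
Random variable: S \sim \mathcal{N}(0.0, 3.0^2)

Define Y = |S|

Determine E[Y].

For X ~ N(0, 3.0²), E[|X|] = sigma * sqrt(2/pi)
= 3.0 * sqrt(2/pi) = 2.3936537

2.3936537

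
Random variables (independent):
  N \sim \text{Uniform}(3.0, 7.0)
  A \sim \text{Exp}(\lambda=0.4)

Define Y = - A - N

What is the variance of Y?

For independent RVs: Var(aX + bY) = a²Var(X) + b²Var(Y)
Var(N) = 1.3333333
Var(A) = 6.25
Var(Y) = (-1)²*1.3333333 + (-1)²*6.25
= 1*1.3333333 + 1*6.25 = 7.5833333

7.5833333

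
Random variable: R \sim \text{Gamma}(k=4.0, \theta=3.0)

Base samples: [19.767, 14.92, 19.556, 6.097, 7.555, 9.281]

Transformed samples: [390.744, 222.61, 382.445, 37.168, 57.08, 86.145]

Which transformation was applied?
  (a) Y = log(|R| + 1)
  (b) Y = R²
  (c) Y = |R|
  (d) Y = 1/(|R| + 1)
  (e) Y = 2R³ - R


Checking option (b) Y = R²:
  R = 19.767 -> Y = 390.744 ✓
  R = 14.92 -> Y = 222.61 ✓
  R = 19.556 -> Y = 382.445 ✓
All samples match this transformation.

(b) R²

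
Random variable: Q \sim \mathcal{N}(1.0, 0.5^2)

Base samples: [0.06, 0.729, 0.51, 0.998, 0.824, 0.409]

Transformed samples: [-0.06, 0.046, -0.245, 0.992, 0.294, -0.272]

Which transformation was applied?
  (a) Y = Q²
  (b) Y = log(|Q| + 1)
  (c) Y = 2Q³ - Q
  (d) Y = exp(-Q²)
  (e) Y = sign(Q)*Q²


Checking option (c) Y = 2Q³ - Q:
  Q = 0.06 -> Y = -0.06 ✓
  Q = 0.729 -> Y = 0.046 ✓
  Q = 0.51 -> Y = -0.245 ✓
All samples match this transformation.

(c) 2Q³ - Q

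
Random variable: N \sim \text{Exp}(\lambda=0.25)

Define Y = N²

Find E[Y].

E[N²] = Var(N) + (E[N])² = 16 + 16 = 32

32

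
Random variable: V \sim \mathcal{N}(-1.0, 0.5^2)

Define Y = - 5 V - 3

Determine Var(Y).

For Y = aV + b: Var(Y) = a² * Var(V)
Var(V) = 0.5^2 = 0.25
Var(Y) = (-5)² * 0.25 = 25 * 0.25 = 6.25

6.25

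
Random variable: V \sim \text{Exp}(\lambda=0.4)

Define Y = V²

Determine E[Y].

E[V²] = Var(V) + (E[V])² = 6.25 + 6.25 = 12.5

12.5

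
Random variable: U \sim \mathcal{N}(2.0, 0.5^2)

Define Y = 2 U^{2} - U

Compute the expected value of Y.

E[Y] = 2*E[U²] - 1*E[U]
E[U] = 2
E[U²] = Var(U) + (E[U])² = 0.25 + 4 = 4.25
E[Y] = 2*4.25 - 1*2 = 6.5

6.5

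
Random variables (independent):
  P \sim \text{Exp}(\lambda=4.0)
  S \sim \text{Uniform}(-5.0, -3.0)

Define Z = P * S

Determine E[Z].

For independent RVs: E[XY] = E[X]*E[Y]
E[P] = 0.25
E[S] = -4
E[Z] = 0.25 * (-4) = -1

-1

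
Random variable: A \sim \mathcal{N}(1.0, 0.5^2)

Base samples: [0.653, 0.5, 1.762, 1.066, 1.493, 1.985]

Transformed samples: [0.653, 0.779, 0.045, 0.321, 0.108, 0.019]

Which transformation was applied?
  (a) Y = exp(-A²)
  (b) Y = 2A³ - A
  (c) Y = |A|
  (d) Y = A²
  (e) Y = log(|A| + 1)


Checking option (a) Y = exp(-A²):
  A = 0.653 -> Y = 0.653 ✓
  A = 0.5 -> Y = 0.779 ✓
  A = 1.762 -> Y = 0.045 ✓
All samples match this transformation.

(a) exp(-A²)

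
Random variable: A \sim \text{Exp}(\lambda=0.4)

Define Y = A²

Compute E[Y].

E[A²] = Var(A) + (E[A])² = 6.25 + 6.25 = 12.5

12.5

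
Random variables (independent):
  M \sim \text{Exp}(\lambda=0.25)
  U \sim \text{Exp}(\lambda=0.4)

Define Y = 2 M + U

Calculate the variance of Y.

For independent RVs: Var(aX + bY) = a²Var(X) + b²Var(Y)
Var(M) = 16
Var(U) = 6.25
Var(Y) = 2²*16 + 1²*6.25
= 4*16 + 1*6.25 = 70.25

70.25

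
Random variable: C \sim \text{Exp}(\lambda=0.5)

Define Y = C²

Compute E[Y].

E[C²] = Var(C) + (E[C])² = 4 + 4 = 8

8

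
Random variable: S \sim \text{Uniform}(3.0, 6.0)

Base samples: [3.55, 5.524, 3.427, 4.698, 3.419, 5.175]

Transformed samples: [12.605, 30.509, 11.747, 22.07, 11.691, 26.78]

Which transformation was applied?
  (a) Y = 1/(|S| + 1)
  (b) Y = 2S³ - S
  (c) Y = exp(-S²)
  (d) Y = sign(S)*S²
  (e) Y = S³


Checking option (d) Y = sign(S)*S²:
  S = 3.55 -> Y = 12.605 ✓
  S = 5.524 -> Y = 30.509 ✓
  S = 3.427 -> Y = 11.747 ✓
All samples match this transformation.

(d) sign(S)*S²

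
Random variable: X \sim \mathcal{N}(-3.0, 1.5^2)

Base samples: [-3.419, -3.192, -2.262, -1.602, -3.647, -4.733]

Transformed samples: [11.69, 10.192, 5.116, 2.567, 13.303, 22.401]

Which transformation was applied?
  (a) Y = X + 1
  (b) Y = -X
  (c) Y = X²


Checking option (c) Y = X²:
  X = -3.419 -> Y = 11.69 ✓
  X = -3.192 -> Y = 10.192 ✓
  X = -2.262 -> Y = 5.116 ✓
All samples match this transformation.

(c) X²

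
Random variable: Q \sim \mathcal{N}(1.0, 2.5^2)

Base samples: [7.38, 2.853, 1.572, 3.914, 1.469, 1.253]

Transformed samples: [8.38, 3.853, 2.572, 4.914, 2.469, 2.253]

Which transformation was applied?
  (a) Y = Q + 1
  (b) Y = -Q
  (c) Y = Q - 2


Checking option (a) Y = Q + 1:
  Q = 7.38 -> Y = 8.38 ✓
  Q = 2.853 -> Y = 3.853 ✓
  Q = 1.572 -> Y = 2.572 ✓
All samples match this transformation.

(a) Q + 1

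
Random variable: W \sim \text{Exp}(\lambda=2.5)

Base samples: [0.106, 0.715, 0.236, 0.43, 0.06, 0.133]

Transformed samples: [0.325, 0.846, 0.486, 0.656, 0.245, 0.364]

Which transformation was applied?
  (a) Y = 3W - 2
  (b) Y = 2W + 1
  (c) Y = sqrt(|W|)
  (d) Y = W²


Checking option (c) Y = sqrt(|W|):
  W = 0.106 -> Y = 0.325 ✓
  W = 0.715 -> Y = 0.846 ✓
  W = 0.236 -> Y = 0.486 ✓
All samples match this transformation.

(c) sqrt(|W|)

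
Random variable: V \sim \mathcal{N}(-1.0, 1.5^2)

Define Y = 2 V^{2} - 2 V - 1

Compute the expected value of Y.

E[Y] = 2*E[V²] - 2*E[V] - 1
E[V] = -1
E[V²] = Var(V) + (E[V])² = 2.25 + 1 = 3.25
E[Y] = 2*3.25 - 2*(-1) - 1 = 7.5

7.5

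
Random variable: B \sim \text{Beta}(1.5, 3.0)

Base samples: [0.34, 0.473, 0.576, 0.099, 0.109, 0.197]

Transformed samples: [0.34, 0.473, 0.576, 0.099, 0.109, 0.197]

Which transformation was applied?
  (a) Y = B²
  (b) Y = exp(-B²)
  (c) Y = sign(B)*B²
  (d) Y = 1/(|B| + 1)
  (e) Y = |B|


Checking option (e) Y = |B|:
  B = 0.34 -> Y = 0.34 ✓
  B = 0.473 -> Y = 0.473 ✓
  B = 0.576 -> Y = 0.576 ✓
All samples match this transformation.

(e) |B|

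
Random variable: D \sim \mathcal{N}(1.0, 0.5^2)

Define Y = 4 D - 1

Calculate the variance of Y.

For Y = aD + b: Var(Y) = a² * Var(D)
Var(D) = 0.5^2 = 0.25
Var(Y) = 4² * 0.25 = 16 * 0.25 = 4

4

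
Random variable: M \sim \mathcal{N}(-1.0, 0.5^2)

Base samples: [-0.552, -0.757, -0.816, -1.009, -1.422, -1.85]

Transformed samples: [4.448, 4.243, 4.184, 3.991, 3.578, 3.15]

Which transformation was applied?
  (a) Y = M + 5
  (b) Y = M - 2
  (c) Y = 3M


Checking option (a) Y = M + 5:
  M = -0.552 -> Y = 4.448 ✓
  M = -0.757 -> Y = 4.243 ✓
  M = -0.816 -> Y = 4.184 ✓
All samples match this transformation.

(a) M + 5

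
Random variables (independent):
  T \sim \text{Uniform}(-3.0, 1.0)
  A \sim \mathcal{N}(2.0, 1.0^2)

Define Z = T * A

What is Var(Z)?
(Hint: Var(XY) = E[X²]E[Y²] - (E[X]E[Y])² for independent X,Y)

Var(XY) = E[X²]E[Y²] - (E[X]E[Y])²
E[T] = -1, Var(T) = 1.3333333
E[A] = 2, Var(A) = 1
E[T²] = 1.3333333 + (-1)² = 2.3333333
E[A²] = 1 + 2² = 5
Var(Z) = 2.3333333*5 - (-1*2)²
= 11.666667 - 4 = 7.6666667

7.6666667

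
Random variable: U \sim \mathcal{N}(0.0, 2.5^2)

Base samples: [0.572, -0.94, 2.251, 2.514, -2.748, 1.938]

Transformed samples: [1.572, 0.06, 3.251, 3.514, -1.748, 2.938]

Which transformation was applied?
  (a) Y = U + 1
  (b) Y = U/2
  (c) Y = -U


Checking option (a) Y = U + 1:
  U = 0.572 -> Y = 1.572 ✓
  U = -0.94 -> Y = 0.06 ✓
  U = 2.251 -> Y = 3.251 ✓
All samples match this transformation.

(a) U + 1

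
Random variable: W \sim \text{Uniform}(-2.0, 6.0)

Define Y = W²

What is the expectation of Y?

E[W²] = Var(W) + (E[W])² = 5.3333333 + 4 = 9.3333333

9.3333333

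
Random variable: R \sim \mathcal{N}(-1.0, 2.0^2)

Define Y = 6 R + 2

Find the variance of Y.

For Y = aR + b: Var(Y) = a² * Var(R)
Var(R) = 2.0^2 = 4
Var(Y) = 6² * 4 = 36 * 4 = 144

144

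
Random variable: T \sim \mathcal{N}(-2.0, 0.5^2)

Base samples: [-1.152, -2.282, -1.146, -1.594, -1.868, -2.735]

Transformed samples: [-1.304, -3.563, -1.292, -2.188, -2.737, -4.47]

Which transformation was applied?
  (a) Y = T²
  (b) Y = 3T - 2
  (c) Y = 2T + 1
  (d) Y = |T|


Checking option (c) Y = 2T + 1:
  T = -1.152 -> Y = -1.304 ✓
  T = -2.282 -> Y = -3.563 ✓
  T = -1.146 -> Y = -1.292 ✓
All samples match this transformation.

(c) 2T + 1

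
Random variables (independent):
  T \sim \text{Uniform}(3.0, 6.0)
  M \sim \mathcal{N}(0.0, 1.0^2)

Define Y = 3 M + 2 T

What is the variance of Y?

For independent RVs: Var(aX + bY) = a²Var(X) + b²Var(Y)
Var(T) = 0.75
Var(M) = 1
Var(Y) = 2²*0.75 + 3²*1
= 4*0.75 + 9*1 = 12

12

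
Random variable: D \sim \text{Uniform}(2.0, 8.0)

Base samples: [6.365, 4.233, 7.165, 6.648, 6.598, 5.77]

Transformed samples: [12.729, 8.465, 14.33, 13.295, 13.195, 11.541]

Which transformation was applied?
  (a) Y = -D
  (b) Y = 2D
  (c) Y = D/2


Checking option (b) Y = 2D:
  D = 6.365 -> Y = 12.729 ✓
  D = 4.233 -> Y = 8.465 ✓
  D = 7.165 -> Y = 14.33 ✓
All samples match this transformation.

(b) 2D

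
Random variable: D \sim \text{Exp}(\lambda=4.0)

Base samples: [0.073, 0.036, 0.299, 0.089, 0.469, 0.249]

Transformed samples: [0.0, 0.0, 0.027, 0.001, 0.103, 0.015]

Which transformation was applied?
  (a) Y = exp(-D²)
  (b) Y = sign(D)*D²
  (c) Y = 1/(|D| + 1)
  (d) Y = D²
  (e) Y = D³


Checking option (e) Y = D³:
  D = 0.073 -> Y = 0.0 ✓
  D = 0.036 -> Y = 0.0 ✓
  D = 0.299 -> Y = 0.027 ✓
All samples match this transformation.

(e) D³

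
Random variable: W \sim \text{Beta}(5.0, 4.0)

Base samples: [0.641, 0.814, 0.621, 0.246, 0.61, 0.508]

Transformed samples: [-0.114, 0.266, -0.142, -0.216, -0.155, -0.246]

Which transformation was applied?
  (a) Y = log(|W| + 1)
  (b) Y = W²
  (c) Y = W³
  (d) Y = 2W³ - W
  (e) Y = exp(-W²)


Checking option (d) Y = 2W³ - W:
  W = 0.641 -> Y = -0.114 ✓
  W = 0.814 -> Y = 0.266 ✓
  W = 0.621 -> Y = -0.142 ✓
All samples match this transformation.

(d) 2W³ - W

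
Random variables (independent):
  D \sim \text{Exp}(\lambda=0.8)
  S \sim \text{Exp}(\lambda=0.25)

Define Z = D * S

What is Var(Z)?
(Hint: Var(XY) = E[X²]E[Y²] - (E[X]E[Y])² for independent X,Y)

Var(XY) = E[X²]E[Y²] - (E[X]E[Y])²
E[D] = 1.25, Var(D) = 1.5625
E[S] = 4, Var(S) = 16
E[D²] = 1.5625 + 1.25² = 3.125
E[S²] = 16 + 4² = 32
Var(Z) = 3.125*32 - (1.25*4)²
= 100 - 25 = 75

75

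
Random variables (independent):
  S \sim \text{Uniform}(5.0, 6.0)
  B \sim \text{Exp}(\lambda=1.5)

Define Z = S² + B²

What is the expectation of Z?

E[Z] = E[S²] + E[B²]
E[S²] = Var(S) + E[S]² = 0.083333333 + 30.25 = 30.333333
E[B²] = Var(B) + E[B]² = 0.44444444 + 0.44444444 = 0.88888889
E[Z] = 30.333333 + 0.88888889 = 31.222222

31.222222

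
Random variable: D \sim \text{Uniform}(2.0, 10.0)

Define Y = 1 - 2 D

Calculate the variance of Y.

For Y = aD + b: Var(Y) = a² * Var(D)
Var(D) = (10 - 2)^2/12 = 5.3333333
Var(Y) = (-2)² * 5.3333333 = 4 * 5.3333333 = 21.333333

21.333333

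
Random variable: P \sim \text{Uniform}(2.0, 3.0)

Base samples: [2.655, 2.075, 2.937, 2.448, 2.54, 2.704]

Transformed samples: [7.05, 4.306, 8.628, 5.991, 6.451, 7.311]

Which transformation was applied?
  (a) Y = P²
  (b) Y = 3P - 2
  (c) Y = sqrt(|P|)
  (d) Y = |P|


Checking option (a) Y = P²:
  P = 2.655 -> Y = 7.05 ✓
  P = 2.075 -> Y = 4.306 ✓
  P = 2.937 -> Y = 8.628 ✓
All samples match this transformation.

(a) P²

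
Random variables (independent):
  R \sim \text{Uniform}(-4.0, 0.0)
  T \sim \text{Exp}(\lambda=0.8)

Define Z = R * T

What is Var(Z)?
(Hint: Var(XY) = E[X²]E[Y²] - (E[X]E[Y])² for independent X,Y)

Var(XY) = E[X²]E[Y²] - (E[X]E[Y])²
E[R] = -2, Var(R) = 1.3333333
E[T] = 1.25, Var(T) = 1.5625
E[R²] = 1.3333333 + (-2)² = 5.3333333
E[T²] = 1.5625 + 1.25² = 3.125
Var(Z) = 5.3333333*3.125 - (-2*1.25)²
= 16.666667 - 6.25 = 10.416667

10.416667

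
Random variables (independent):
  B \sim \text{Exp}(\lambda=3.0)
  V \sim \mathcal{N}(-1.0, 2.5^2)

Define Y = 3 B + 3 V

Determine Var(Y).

For independent RVs: Var(aX + bY) = a²Var(X) + b²Var(Y)
Var(B) = 0.11111111
Var(V) = 6.25
Var(Y) = 3²*0.11111111 + 3²*6.25
= 9*0.11111111 + 9*6.25 = 57.25

57.25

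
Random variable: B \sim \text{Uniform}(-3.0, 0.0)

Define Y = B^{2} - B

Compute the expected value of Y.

E[Y] = 1*E[B²] - 1*E[B]
E[B] = -1.5
E[B²] = Var(B) + (E[B])² = 0.75 + 2.25 = 3
E[Y] = 1*3 - 1*(-1.5) = 4.5

4.5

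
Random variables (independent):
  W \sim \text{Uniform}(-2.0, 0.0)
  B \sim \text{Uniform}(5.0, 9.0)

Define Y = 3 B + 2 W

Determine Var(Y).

For independent RVs: Var(aX + bY) = a²Var(X) + b²Var(Y)
Var(W) = 0.33333333
Var(B) = 1.3333333
Var(Y) = 2²*0.33333333 + 3²*1.3333333
= 4*0.33333333 + 9*1.3333333 = 13.333333

13.333333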